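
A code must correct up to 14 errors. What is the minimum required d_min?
Correcting t errors requires d_min ≥ 2t + 1 = 2·14 + 1 = 29.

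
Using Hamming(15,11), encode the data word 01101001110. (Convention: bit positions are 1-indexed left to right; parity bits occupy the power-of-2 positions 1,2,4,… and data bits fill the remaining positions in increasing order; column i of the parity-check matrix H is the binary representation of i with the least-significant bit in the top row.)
Codeword c = d · G (mod 2), d = 01101001110:
  c[0] = d·G[:,0] = (01101001110)·(11011010101) mod 2 = 0+1+0+0+1+0+0+0+1+0+0 mod 2 = 1
  c[1] = d·G[:,1] = (01101001110)·(10110110011) mod 2 = 0+0+1+0+0+0+0+0+0+1+0 mod 2 = 0
  c[2] = d·G[:,2] = (01101001110)·(10000000000) mod 2 = 0+0+0+0+0+0+0+0+0+0+0 mod 2 = 0
  c[3] = d·G[:,3] = (01101001110)·(01110001111) mod 2 = 0+1+1+0+0+0+0+1+1+1+0 mod 2 = 1
  c[4] = d·G[:,4] = (01101001110)·(01000000000) mod 2 = 0+1+0+0+0+0+0+0+0+0+0 mod 2 = 1
  c[5] = d·G[:,5] = (01101001110)·(00100000000) mod 2 = 0+0+1+0+0+0+0+0+0+0+0 mod 2 = 1
  c[6] = d·G[:,6] = (01101001110)·(00010000000) mod 2 = 0+0+0+0+0+0+0+0+0+0+0 mod 2 = 0
  c[7] = d·G[:,7] = (01101001110)·(00001111111) mod 2 = 0+0+0+0+1+0+0+1+1+1+0 mod 2 = 0
  c[8] = d·G[:,8] = (01101001110)·(00001000000) mod 2 = 0+0+0+0+1+0+0+0+0+0+0 mod 2 = 1
  c[9] = d·G[:,9] = (01101001110)·(00000100000) mod 2 = 0+0+0+0+0+0+0+0+0+0+0 mod 2 = 0
  c[10] = d·G[:,10] = (01101001110)·(00000010000) mod 2 = 0+0+0+0+0+0+0+0+0+0+0 mod 2 = 0
  c[11] = d·G[:,11] = (01101001110)·(00000001000) mod 2 = 0+0+0+0+0+0+0+1+0+0+0 mod 2 = 1
  c[12] = d·G[:,12] = (01101001110)·(00000000100) mod 2 = 0+0+0+0+0+0+0+0+1+0+0 mod 2 = 1
  c[13] = d·G[:,13] = (01101001110)·(00000000010) mod 2 = 0+0+0+0+0+0+0+0+0+1+0 mod 2 = 1
  c[14] = d·G[:,14] = (01101001110)·(00000000001) mod 2 = 0+0+0+0+0+0+0+0+0+0+0 mod 2 = 0
Codeword = 100111001001110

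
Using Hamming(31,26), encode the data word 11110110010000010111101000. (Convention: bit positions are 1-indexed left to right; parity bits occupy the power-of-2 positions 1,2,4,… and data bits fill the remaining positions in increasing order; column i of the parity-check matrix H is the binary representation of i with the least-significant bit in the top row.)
Codeword c = d · G (mod 2), d = 11110110010000010111101000:
  c[0] = d·G[:,0] = (11110110010000010111101000)·(11011010101101010101010101) mod 2 = 1+1+0+1+0+0+1+0+0+0+0+0+0+0+0+1+0+1+0+1+0+0+0+0+0+0 mod 2 = 1
  c[1] = d·G[:,1] = (11110110010000010111101000)·(10110110011011001100110011) mod 2 = 1+0+1+1+0+1+1+0+0+1+0+0+0+0+0+0+0+1+0+0+1+0+0+0+0+0 mod 2 = 0
  c[2] = d·G[:,2] = (11110110010000010111101000)·(10000000000000000000000000) mod 2 = 1+0+0+0+0+0+0+0+0+0+0+0+0+0+0+0+0+0+0+0+0+0+0+0+0+0 mod 2 = 1
  c[3] = d·G[:,3] = (11110110010000010111101000)·(01110001111000111100001111) mod 2 = 0+1+1+1+0+0+0+0+0+1+0+0+0+0+0+1+0+1+0+0+0+0+1+0+0+0 mod 2 = 1
  c[4] = d·G[:,4] = (11110110010000010111101000)·(01000000000000000000000000) mod 2 = 0+1+0+0+0+0+0+0+0+0+0+0+0+0+0+0+0+0+0+0+0+0+0+0+0+0 mod 2 = 1
  c[5] = d·G[:,5] = (11110110010000010111101000)·(00100000000000000000000000) mod 2 = 0+0+1+0+0+0+0+0+0+0+0+0+0+0+0+0+0+0+0+0+0+0+0+0+0+0 mod 2 = 1
  c[6] = d·G[:,6] = (11110110010000010111101000)·(00010000000000000000000000) mod 2 = 0+0+0+1+0+0+0+0+0+0+0+0+0+0+0+0+0+0+0+0+0+0+0+0+0+0 mod 2 = 1
  c[7] = d·G[:,7] = (11110110010000010111101000)·(00001111111000000011111111) mod 2 = 0+0+0+0+0+1+1+0+0+1+0+0+0+0+0+0+0+0+1+1+1+0+1+0+0+0 mod 2 = 1
  c[8] = d·G[:,8] = (11110110010000010111101000)·(00001000000000000000000000) mod 2 = 0+0+0+0+0+0+0+0+0+0+0+0+0+0+0+0+0+0+0+0+0+0+0+0+0+0 mod 2 = 0
  c[9] = d·G[:,9] = (11110110010000010111101000)·(00000100000000000000000000) mod 2 = 0+0+0+0+0+1+0+0+0+0+0+0+0+0+0+0+0+0+0+0+0+0+0+0+0+0 mod 2 = 1
  c[10] = d·G[:,10] = (11110110010000010111101000)·(00000010000000000000000000) mod 2 = 0+0+0+0+0+0+1+0+0+0+0+0+0+0+0+0+0+0+0+0+0+0+0+0+0+0 mod 2 = 1
  c[11] = d·G[:,11] = (11110110010000010111101000)·(00000001000000000000000000) mod 2 = 0+0+0+0+0+0+0+0+0+0+0+0+0+0+0+0+0+0+0+0+0+0+0+0+0+0 mod 2 = 0
  c[12] = d·G[:,12] = (11110110010000010111101000)·(00000000100000000000000000) mod 2 = 0+0+0+0+0+0+0+0+0+0+0+0+0+0+0+0+0+0+0+0+0+0+0+0+0+0 mod 2 = 0
  c[13] = d·G[:,13] = (11110110010000010111101000)·(00000000010000000000000000) mod 2 = 0+0+0+0+0+0+0+0+0+1+0+0+0+0+0+0+0+0+0+0+0+0+0+0+0+0 mod 2 = 1
  c[14] = d·G[:,14] = (11110110010000010111101000)·(00000000001000000000000000) mod 2 = 0+0+0+0+0+0+0+0+0+0+0+0+0+0+0+0+0+0+0+0+0+0+0+0+0+0 mod 2 = 0
  c[15] = d·G[:,15] = (11110110010000010111101000)·(00000000000111111111111111) mod 2 = 0+0+0+0+0+0+0+0+0+0+0+0+0+0+0+1+0+1+1+1+1+0+1+0+0+0 mod 2 = 0
  c[16] = d·G[:,16] = (11110110010000010111101000)·(00000000000100000000000000) mod 2 = 0+0+0+0+0+0+0+0+0+0+0+0+0+0+0+0+0+0+0+0+0+0+0+0+0+0 mod 2 = 0
  c[17] = d·G[:,17] = (11110110010000010111101000)·(00000000000010000000000000) mod 2 = 0+0+0+0+0+0+0+0+0+0+0+0+0+0+0+0+0+0+0+0+0+0+0+0+0+0 mod 2 = 0
  c[18] = d·G[:,18] = (11110110010000010111101000)·(00000000000001000000000000) mod 2 = 0+0+0+0+0+0+0+0+0+0+0+0+0+0+0+0+0+0+0+0+0+0+0+0+0+0 mod 2 = 0
  c[19] = d·G[:,19] = (11110110010000010111101000)·(00000000000000100000000000) mod 2 = 0+0+0+0+0+0+0+0+0+0+0+0+0+0+0+0+0+0+0+0+0+0+0+0+0+0 mod 2 = 0
  c[20] = d·G[:,20] = (11110110010000010111101000)·(00000000000000010000000000) mod 2 = 0+0+0+0+0+0+0+0+0+0+0+0+0+0+0+1+0+0+0+0+0+0+0+0+0+0 mod 2 = 1
  c[21] = d·G[:,21] = (11110110010000010111101000)·(00000000000000001000000000) mod 2 = 0+0+0+0+0+0+0+0+0+0+0+0+0+0+0+0+0+0+0+0+0+0+0+0+0+0 mod 2 = 0
  c[22] = d·G[:,22] = (11110110010000010111101000)·(00000000000000000100000000) mod 2 = 0+0+0+0+0+0+0+0+0+0+0+0+0+0+0+0+0+1+0+0+0+0+0+0+0+0 mod 2 = 1
  c[23] = d·G[:,23] = (11110110010000010111101000)·(00000000000000000010000000) mod 2 = 0+0+0+0+0+0+0+0+0+0+0+0+0+0+0+0+0+0+1+0+0+0+0+0+0+0 mod 2 = 1
  c[24] = d·G[:,24] = (11110110010000010111101000)·(00000000000000000001000000) mod 2 = 0+0+0+0+0+0+0+0+0+0+0+0+0+0+0+0+0+0+0+1+0+0+0+0+0+0 mod 2 = 1
  c[25] = d·G[:,25] = (11110110010000010111101000)·(00000000000000000000100000) mod 2 = 0+0+0+0+0+0+0+0+0+0+0+0+0+0+0+0+0+0+0+0+1+0+0+0+0+0 mod 2 = 1
  c[26] = d·G[:,26] = (11110110010000010111101000)·(00000000000000000000010000) mod 2 = 0+0+0+0+0+0+0+0+0+0+0+0+0+0+0+0+0+0+0+0+0+0+0+0+0+0 mod 2 = 0
  c[27] = d·G[:,27] = (11110110010000010111101000)·(00000000000000000000001000) mod 2 = 0+0+0+0+0+0+0+0+0+0+0+0+0+0+0+0+0+0+0+0+0+0+1+0+0+0 mod 2 = 1
  c[28] = d·G[:,28] = (11110110010000010111101000)·(00000000000000000000000100) mod 2 = 0+0+0+0+0+0+0+0+0+0+0+0+0+0+0+0+0+0+0+0+0+0+0+0+0+0 mod 2 = 0
  c[29] = d·G[:,29] = (11110110010000010111101000)·(00000000000000000000000010) mod 2 = 0+0+0+0+0+0+0+0+0+0+0+0+0+0+0+0+0+0+0+0+0+0+0+0+0+0 mod 2 = 0
  c[30] = d·G[:,30] = (11110110010000010111101000)·(00000000000000000000000001) mod 2 = 0+0+0+0+0+0+0+0+0+0+0+0+0+0+0+0+0+0+0+0+0+0+0+0+0+0 mod 2 = 0
Codeword = 1011111101100100000010111101000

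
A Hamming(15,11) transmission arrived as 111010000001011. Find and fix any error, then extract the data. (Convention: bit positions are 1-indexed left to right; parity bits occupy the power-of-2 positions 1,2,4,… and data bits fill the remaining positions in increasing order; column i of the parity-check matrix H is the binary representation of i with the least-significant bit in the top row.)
Syndrome s = H · r^T (mod 2), r = 111010000001011:
  s[0] = (101010101010101)·(111010000001011) mod 2 = 1+0+1+0+1+0+0+0+0+0+0+0+0+0+1 mod 2 = 0
  s[1] = (011001100110011)·(111010000001011) mod 2 = 0+1+1+0+0+0+0+0+0+0+0+0+0+1+1 mod 2 = 0
  s[2] = (000111100001111)·(111010000001011) mod 2 = 0+0+0+0+1+0+0+0+0+0+0+1+0+1+1 mod 2 = 0
  s[3] = (000000011111111)·(111010000001011) mod 2 = 0+0+0+0+0+0+0+0+0+0+0+1+0+1+1 mod 2 = 1
Syndrome = 0001
Column 8 of H equals this syndrome → error at bit 8 (1-indexed).
Flip bit 8: 111010000001011 → 111010010001011
Extract data bits at positions {3,5,6,7,9,10,11,12,13,14,15}: 11000001011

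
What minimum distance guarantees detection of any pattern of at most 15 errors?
Detecting e errors requires d_min ≥ e + 1 = 15 + 1 = 16.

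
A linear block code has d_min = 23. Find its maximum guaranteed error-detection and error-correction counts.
(a) Detection requires d_min ≥ e+1, so e ≤ d_min − 1 = 22.
(b) Correction requires d_min ≥ 2t+1, so t ≤ ⌊(d_min − 1)/2⌋ = ⌊22/2⌋ = 11.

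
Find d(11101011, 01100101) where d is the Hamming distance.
XOR = 10001110, count of 1s = 4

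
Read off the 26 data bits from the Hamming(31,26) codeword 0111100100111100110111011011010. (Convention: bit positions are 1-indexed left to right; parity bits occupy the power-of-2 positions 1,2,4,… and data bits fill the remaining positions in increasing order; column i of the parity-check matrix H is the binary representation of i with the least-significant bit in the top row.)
Parity bits occupy power-of-2 positions; data bits are at positions {3,5,6,7,9,10,11,12,13,14,15,17,18,19,20,21,22,23,24,25,26,27,28,29,30,31} (1-indexed).
Extract: c[3]=1 c[5]=1 c[6]=0 c[7]=0 c[9]=0 c[10]=0 c[11]=1 c[12]=1 c[13]=1 c[14]=1 c[15]=0 c[17]=1 c[18]=1 c[19]=0 c[20]=1 c[21]=1 c[22]=1 c[23]=0 c[24]=1 c[25]=1 c[26]=0 c[27]=1 c[28]=1 c[29]=0 c[30]=1 c[31]=0
Data = 11000011110110111011011010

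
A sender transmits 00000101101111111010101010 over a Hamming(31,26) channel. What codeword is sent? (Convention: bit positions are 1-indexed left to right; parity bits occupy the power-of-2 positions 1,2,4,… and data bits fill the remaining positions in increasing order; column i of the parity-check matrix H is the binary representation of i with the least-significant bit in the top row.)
Codeword c = d · G (mod 2), d = 00000101101111111010101010:
  c[0] = d·G[:,0] = (00000101101111111010101010)·(11011010101101010101010101) mod 2 = 0+0+0+0+0+0+0+0+1+0+1+1+0+1+0+1+0+0+0+0+0+0+0+0+0+0 mod 2 = 1
  c[1] = d·G[:,1] = (00000101101111111010101010)·(10110110011011001100110011) mod 2 = 0+0+0+0+0+1+0+0+0+0+1+0+1+1+0+0+1+0+0+0+1+0+0+0+1+0 mod 2 = 1
  c[2] = d·G[:,2] = (00000101101111111010101010)·(10000000000000000000000000) mod 2 = 0+0+0+0+0+0+0+0+0+0+0+0+0+0+0+0+0+0+0+0+0+0+0+0+0+0 mod 2 = 0
  c[3] = d·G[:,3] = (00000101101111111010101010)·(01110001111000111100001111) mod 2 = 0+0+0+0+0+0+0+1+1+0+1+0+0+0+1+1+1+0+0+0+0+0+1+0+1+0 mod 2 = 0
  c[4] = d·G[:,4] = (00000101101111111010101010)·(01000000000000000000000000) mod 2 = 0+0+0+0+0+0+0+0+0+0+0+0+0+0+0+0+0+0+0+0+0+0+0+0+0+0 mod 2 = 0
  c[5] = d·G[:,5] = (00000101101111111010101010)·(00100000000000000000000000) mod 2 = 0+0+0+0+0+0+0+0+0+0+0+0+0+0+0+0+0+0+0+0+0+0+0+0+0+0 mod 2 = 0
  c[6] = d·G[:,6] = (00000101101111111010101010)·(00010000000000000000000000) mod 2 = 0+0+0+0+0+0+0+0+0+0+0+0+0+0+0+0+0+0+0+0+0+0+0+0+0+0 mod 2 = 0
  c[7] = d·G[:,7] = (00000101101111111010101010)·(00001111111000000011111111) mod 2 = 0+0+0+0+0+1+0+1+1+0+1+0+0+0+0+0+0+0+1+0+1+0+1+0+1+0 mod 2 = 0
  c[8] = d·G[:,8] = (00000101101111111010101010)·(00001000000000000000000000) mod 2 = 0+0+0+0+0+0+0+0+0+0+0+0+0+0+0+0+0+0+0+0+0+0+0+0+0+0 mod 2 = 0
  c[9] = d·G[:,9] = (00000101101111111010101010)·(00000100000000000000000000) mod 2 = 0+0+0+0+0+1+0+0+0+0+0+0+0+0+0+0+0+0+0+0+0+0+0+0+0+0 mod 2 = 1
  c[10] = d·G[:,10] = (00000101101111111010101010)·(00000010000000000000000000) mod 2 = 0+0+0+0+0+0+0+0+0+0+0+0+0+0+0+0+0+0+0+0+0+0+0+0+0+0 mod 2 = 0
  c[11] = d·G[:,11] = (00000101101111111010101010)·(00000001000000000000000000) mod 2 = 0+0+0+0+0+0+0+1+0+0+0+0+0+0+0+0+0+0+0+0+0+0+0+0+0+0 mod 2 = 1
  c[12] = d·G[:,12] = (00000101101111111010101010)·(00000000100000000000000000) mod 2 = 0+0+0+0+0+0+0+0+1+0+0+0+0+0+0+0+0+0+0+0+0+0+0+0+0+0 mod 2 = 1
  c[13] = d·G[:,13] = (00000101101111111010101010)·(00000000010000000000000000) mod 2 = 0+0+0+0+0+0+0+0+0+0+0+0+0+0+0+0+0+0+0+0+0+0+0+0+0+0 mod 2 = 0
  c[14] = d·G[:,14] = (00000101101111111010101010)·(00000000001000000000000000) mod 2 = 0+0+0+0+0+0+0+0+0+0+1+0+0+0+0+0+0+0+0+0+0+0+0+0+0+0 mod 2 = 1
  c[15] = d·G[:,15] = (00000101101111111010101010)·(00000000000111111111111111) mod 2 = 0+0+0+0+0+0+0+0+0+0+0+1+1+1+1+1+1+0+1+0+1+0+1+0+1+0 mod 2 = 0
  c[16] = d·G[:,16] = (00000101101111111010101010)·(00000000000100000000000000) mod 2 = 0+0+0+0+0+0+0+0+0+0+0+1+0+0+0+0+0+0+0+0+0+0+0+0+0+0 mod 2 = 1
  c[17] = d·G[:,17] = (00000101101111111010101010)·(00000000000010000000000000) mod 2 = 0+0+0+0+0+0+0+0+0+0+0+0+1+0+0+0+0+0+0+0+0+0+0+0+0+0 mod 2 = 1
  c[18] = d·G[:,18] = (00000101101111111010101010)·(00000000000001000000000000) mod 2 = 0+0+0+0+0+0+0+0+0+0+0+0+0+1+0+0+0+0+0+0+0+0+0+0+0+0 mod 2 = 1
  c[19] = d·G[:,19] = (00000101101111111010101010)·(00000000000000100000000000) mod 2 = 0+0+0+0+0+0+0+0+0+0+0+0+0+0+1+0+0+0+0+0+0+0+0+0+0+0 mod 2 = 1
  c[20] = d·G[:,20] = (00000101101111111010101010)·(00000000000000010000000000) mod 2 = 0+0+0+0+0+0+0+0+0+0+0+0+0+0+0+1+0+0+0+0+0+0+0+0+0+0 mod 2 = 1
  c[21] = d·G[:,21] = (00000101101111111010101010)·(00000000000000001000000000) mod 2 = 0+0+0+0+0+0+0+0+0+0+0+0+0+0+0+0+1+0+0+0+0+0+0+0+0+0 mod 2 = 1
  c[22] = d·G[:,22] = (00000101101111111010101010)·(00000000000000000100000000) mod 2 = 0+0+0+0+0+0+0+0+0+0+0+0+0+0+0+0+0+0+0+0+0+0+0+0+0+0 mod 2 = 0
  c[23] = d·G[:,23] = (00000101101111111010101010)·(00000000000000000010000000) mod 2 = 0+0+0+0+0+0+0+0+0+0+0+0+0+0+0+0+0+0+1+0+0+0+0+0+0+0 mod 2 = 1
  c[24] = d·G[:,24] = (00000101101111111010101010)·(00000000000000000001000000) mod 2 = 0+0+0+0+0+0+0+0+0+0+0+0+0+0+0+0+0+0+0+0+0+0+0+0+0+0 mod 2 = 0
  c[25] = d·G[:,25] = (00000101101111111010101010)·(00000000000000000000100000) mod 2 = 0+0+0+0+0+0+0+0+0+0+0+0+0+0+0+0+0+0+0+0+1+0+0+0+0+0 mod 2 = 1
  c[26] = d·G[:,26] = (00000101101111111010101010)·(00000000000000000000010000) mod 2 = 0+0+0+0+0+0+0+0+0+0+0+0+0+0+0+0+0+0+0+0+0+0+0+0+0+0 mod 2 = 0
  c[27] = d·G[:,27] = (00000101101111111010101010)·(00000000000000000000001000) mod 2 = 0+0+0+0+0+0+0+0+0+0+0+0+0+0+0+0+0+0+0+0+0+0+1+0+0+0 mod 2 = 1
  c[28] = d·G[:,28] = (00000101101111111010101010)·(00000000000000000000000100) mod 2 = 0+0+0+0+0+0+0+0+0+0+0+0+0+0+0+0+0+0+0+0+0+0+0+0+0+0 mod 2 = 0
  c[29] = d·G[:,29] = (00000101101111111010101010)·(00000000000000000000000010) mod 2 = 0+0+0+0+0+0+0+0+0+0+0+0+0+0+0+0+0+0+0+0+0+0+0+0+1+0 mod 2 = 1
  c[30] = d·G[:,30] = (00000101101111111010101010)·(00000000000000000000000001) mod 2 = 0+0+0+0+0+0+0+0+0+0+0+0+0+0+0+0+0+0+0+0+0+0+0+0+0+0 mod 2 = 0
Codeword = 1100000001011010111111010101010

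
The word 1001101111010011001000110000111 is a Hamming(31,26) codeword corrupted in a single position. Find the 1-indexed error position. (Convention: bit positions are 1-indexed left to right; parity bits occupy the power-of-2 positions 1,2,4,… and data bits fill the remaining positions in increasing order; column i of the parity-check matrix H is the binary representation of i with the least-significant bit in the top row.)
Syndrome s = H · r^T (mod 2), r = 1001101111010011001000110000111:
  s[0] = (1010101010101010101010101010101)·(1001101111010011001000110000111) mod 2 = 1+0+0+0+1+0+1+0+1+0+0+0+0+0+1+0+0+0+1+0+0+0+1+0+0+0+0+0+1+0+1 mod 2 = 1
  s[1] = (0110011001100110011001100110011)·(1001101111010011001000110000111) mod 2 = 0+0+0+0+0+0+1+0+0+1+0+0+0+0+1+0+0+0+1+0+0+0+1+0+0+0+0+0+0+1+1 mod 2 = 1
  s[2] = (0001111000011110000111100001111)·(1001101111010011001000110000111) mod 2 = 0+0+0+1+1+0+1+0+0+0+0+1+0+0+1+0+0+0+0+0+0+0+1+0+0+0+0+0+1+1+1 mod 2 = 1
  s[3] = (0000000111111110000000011111111)·(1001101111010011001000110000111) mod 2 = 0+0+0+0+0+0+0+1+1+1+0+1+0+0+1+0+0+0+0+0+0+0+0+1+0+0+0+0+1+1+1 mod 2 = 1
  s[4] = (0000000000000001111111111111111)·(1001101111010011001000110000111) mod 2 = 0+0+0+0+0+0+0+0+0+0+0+0+0+0+0+1+0+0+1+0+0+0+1+1+0+0+0+0+1+1+1 mod 2 = 1
Syndrome = 11111
Column i of H is the binary representation of i, so the syndrome is the binary index of the flipped bit.
Read s = 11111 with s[0] as LSB: 1·2^0 + 1·2^1 + 1·2^2 + 1·2^3 + 1·2^4 = 31.
Error is at bit position 31.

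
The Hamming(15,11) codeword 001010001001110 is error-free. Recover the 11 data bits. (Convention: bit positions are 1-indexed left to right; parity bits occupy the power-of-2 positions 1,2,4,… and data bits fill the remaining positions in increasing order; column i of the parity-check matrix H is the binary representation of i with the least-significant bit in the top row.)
Parity bits occupy power-of-2 positions; data bits are at positions {3,5,6,7,9,10,11,12,13,14,15} (1-indexed).
Extract: c[3]=1 c[5]=1 c[6]=0 c[7]=0 c[9]=1 c[10]=0 c[11]=0 c[12]=1 c[13]=1 c[14]=1 c[15]=0
Data = 11001001110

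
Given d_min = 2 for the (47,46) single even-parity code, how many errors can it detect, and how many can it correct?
Detection only: up to d_min − 1 = 1 errors.
Correction: up to ⌊(d_min − 1)/2⌋ = ⌊1/2⌋ = 0 errors.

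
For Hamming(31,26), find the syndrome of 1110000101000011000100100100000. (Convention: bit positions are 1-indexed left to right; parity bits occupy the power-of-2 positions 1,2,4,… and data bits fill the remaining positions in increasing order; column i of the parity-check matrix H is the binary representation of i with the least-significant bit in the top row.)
Syndrome s = H · r^T (mod 2), r = 1110000101000011000100100100000:
  s[0] = (1010101010101010101010101010101)·(1110000101000011000100100100000) mod 2 = 1+0+1+0+0+0+0+0+0+0+0+0+0+0+1+0+0+0+0+0+0+0+1+0+0+0+0+0+0+0+0 mod 2 = 0
  s[1] = (0110011001100110011001100110011)·(1110000101000011000100100100000) mod 2 = 0+1+1+0+0+0+0+0+0+1+0+0+0+0+1+0+0+0+0+0+0+0+1+0+0+1+0+0+0+0+0 mod 2 = 0
  s[2] = (0001111000011110000111100001111)·(1110000101000011000100100100000) mod 2 = 0+0+0+0+0+0+0+0+0+0+0+0+0+0+1+0+0+0+0+1+0+0+1+0+0+0+0+0+0+0+0 mod 2 = 1
  s[3] = (0000000111111110000000011111111)·(1110000101000011000100100100000) mod 2 = 0+0+0+0+0+0+0+1+0+1+0+0+0+0+1+0+0+0+0+0+0+0+0+0+0+1+0+0+0+0+0 mod 2 = 0
  s[4] = (0000000000000001111111111111111)·(1110000101000011000100100100000) mod 2 = 0+0+0+0+0+0+0+0+0+0+0+0+0+0+0+1+0+0+0+1+0+0+1+0+0+1+0+0+0+0+0 mod 2 = 0
Syndrome = 00100
Non-zero syndrome: error at position 4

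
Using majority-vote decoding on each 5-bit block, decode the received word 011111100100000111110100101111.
Split into 5-bit blocks and majority-vote each:
  block 1 = 01111: 4 ones, 1 zeros → 1
  block 2 = 11001: 3 ones, 2 zeros → 1
  block 3 = 00000: 0 ones, 5 zeros → 0
  block 4 = 11111: 5 ones, 0 zeros → 1
  block 5 = 01001: 2 ones, 3 zeros → 0
  block 6 = 01111: 4 ones, 1 zeros → 1
Decoded = 110101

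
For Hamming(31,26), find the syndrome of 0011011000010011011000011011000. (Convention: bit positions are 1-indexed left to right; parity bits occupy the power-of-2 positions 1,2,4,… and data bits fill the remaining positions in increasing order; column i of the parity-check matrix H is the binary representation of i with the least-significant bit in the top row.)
Syndrome s = H · r^T (mod 2), r = 0011011000010011011000011011000:
  s[0] = (1010101010101010101010101010101)·(0011011000010011011000011011000) mod 2 = 0+0+1+0+0+0+1+0+0+0+0+0+0+0+1+0+0+0+1+0+0+0+0+0+1+0+1+0+0+0+0 mod 2 = 0
  s[1] = (0110011001100110011001100110011)·(0011011000010011011000011011000) mod 2 = 0+0+1+0+0+1+1+0+0+0+0+0+0+0+1+0+0+1+1+0+0+0+0+0+0+0+1+0+0+0+0 mod 2 = 1
  s[2] = (0001111000011110000111100001111)·(0011011000010011011000011011000) mod 2 = 0+0+0+1+0+1+1+0+0+0+0+1+0+0+1+0+0+0+0+0+0+0+0+0+0+0+0+1+0+0+0 mod 2 = 0
  s[3] = (0000000111111110000000011111111)·(0011011000010011011000011011000) mod 2 = 0+0+0+0+0+0+0+0+0+0+0+1+0+0+1+0+0+0+0+0+0+0+0+1+1+0+1+1+0+0+0 mod 2 = 0
  s[4] = (0000000000000001111111111111111)·(0011011000010011011000011011000) mod 2 = 0+0+0+0+0+0+0+0+0+0+0+0+0+0+0+1+0+1+1+0+0+0+0+1+1+0+1+1+0+0+0 mod 2 = 1
Syndrome = 01001
Non-zero syndrome: error at position 18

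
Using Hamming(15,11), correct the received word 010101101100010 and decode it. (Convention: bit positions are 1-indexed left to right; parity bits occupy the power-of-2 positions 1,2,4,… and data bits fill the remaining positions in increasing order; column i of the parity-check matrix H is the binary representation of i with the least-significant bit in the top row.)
Syndrome s = H · r^T (mod 2), r = 010101101100010:
  s[0] = (101010101010101)·(010101101100010) mod 2 = 0+0+0+0+0+0+1+0+1+0+0+0+0+0+0 mod 2 = 0
  s[1] = (011001100110011)·(010101101100010) mod 2 = 0+1+0+0+0+1+1+0+0+1+0+0+0+1+0 mod 2 = 1
  s[2] = (000111100001111)·(010101101100010) mod 2 = 0+0+0+1+0+1+1+0+0+0+0+0+0+1+0 mod 2 = 0
  s[3] = (000000011111111)·(010101101100010) mod 2 = 0+0+0+0+0+0+0+0+1+1+0+0+0+1+0 mod 2 = 1
Syndrome = 0101
Column 10 of H equals this syndrome → error at bit 10 (1-indexed).
Flip bit 10: 010101101100010 → 010101101000010
Extract data bits at positions {3,5,6,7,9,10,11,12,13,14,15}: 00111000010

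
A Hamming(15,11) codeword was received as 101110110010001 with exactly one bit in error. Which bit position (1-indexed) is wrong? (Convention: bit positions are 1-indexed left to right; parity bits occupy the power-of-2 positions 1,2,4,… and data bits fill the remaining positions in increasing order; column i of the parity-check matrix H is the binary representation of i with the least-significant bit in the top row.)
Syndrome s = H · r^T (mod 2), r = 101110110010001:
  s[0] = (101010101010101)·(101110110010001) mod 2 = 1+0+1+0+1+0+1+0+0+0+1+0+0+0+1 mod 2 = 0
  s[1] = (011001100110011)·(101110110010001) mod 2 = 0+0+1+0+0+0+1+0+0+0+1+0+0+0+1 mod 2 = 0
  s[2] = (000111100001111)·(101110110010001) mod 2 = 0+0+0+1+1+0+1+0+0+0+0+0+0+0+1 mod 2 = 0
  s[3] = (000000011111111)·(101110110010001) mod 2 = 0+0+0+0+0+0+0+1+0+0+1+0+0+0+1 mod 2 = 1
Syndrome = 0001
Column i of H is the binary representation of i, so the syndrome is the binary index of the flipped bit.
Read s = 0001 with s[0] as LSB: 0·2^0 + 0·2^1 + 0·2^2 + 1·2^3 = 8.
Error is at bit position 8.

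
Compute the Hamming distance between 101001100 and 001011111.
XOR = 100010011, count of 1s = 4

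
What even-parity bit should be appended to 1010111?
Sum of data bits: 1+0+1+0+1+1+1 = 5.
5 mod 2 = 1, so parity bit = 1.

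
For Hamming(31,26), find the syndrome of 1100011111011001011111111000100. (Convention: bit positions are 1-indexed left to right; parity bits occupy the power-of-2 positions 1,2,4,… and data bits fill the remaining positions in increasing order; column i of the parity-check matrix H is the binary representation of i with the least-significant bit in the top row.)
Syndrome s = H · r^T (mod 2), r = 1100011111011001011111111000100:
  s[0] = (1010101010101010101010101010101)·(1100011111011001011111111000100) mod 2 = 1+0+0+0+0+0+1+0+1+0+0+0+1+0+0+0+0+0+1+0+1+0+1+0+1+0+0+0+1+0+0 mod 2 = 1
  s[1] = (0110011001100110011001100110011)·(1100011111011001011111111000100) mod 2 = 0+1+0+0+0+1+1+0+0+1+0+0+0+0+0+0+0+1+1+0+0+1+1+0+0+0+0+0+0+0+0 mod 2 = 0
  s[2] = (0001111000011110000111100001111)·(1100011111011001011111111000100) mod 2 = 0+0+0+0+0+1+1+0+0+0+0+1+1+0+0+0+0+0+0+1+1+1+1+0+0+0+0+0+1+0+0 mod 2 = 1
  s[3] = (0000000111111110000000011111111)·(1100011111011001011111111000100) mod 2 = 0+0+0+0+0+0+0+1+1+1+0+1+1+0+0+0+0+0+0+0+0+0+0+1+1+0+0+0+1+0+0 mod 2 = 0
  s[4] = (0000000000000001111111111111111)·(1100011111011001011111111000100) mod 2 = 0+0+0+0+0+0+0+0+0+0+0+0+0+0+0+1+0+1+1+1+1+1+1+1+1+0+0+0+1+0+0 mod 2 = 0
Syndrome = 10100
Non-zero syndrome: error at position 5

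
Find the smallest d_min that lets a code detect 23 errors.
Detecting e errors requires d_min ≥ e + 1 = 23 + 1 = 24.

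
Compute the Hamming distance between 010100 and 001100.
XOR = 011000, count of 1s = 2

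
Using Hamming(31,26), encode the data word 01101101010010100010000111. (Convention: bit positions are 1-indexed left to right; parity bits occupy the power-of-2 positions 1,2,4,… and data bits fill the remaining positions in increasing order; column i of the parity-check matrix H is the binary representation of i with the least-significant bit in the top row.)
Codeword c = d · G (mod 2), d = 01101101010010100010000111:
  c[0] = d·G[:,0] = (01101101010010100010000111)·(11011010101101010101010101) mod 2 = 0+1+0+0+1+0+0+0+0+0+0+0+0+0+0+0+0+0+0+0+0+0+0+1+0+1 mod 2 = 0
  c[1] = d·G[:,1] = (01101101010010100010000111)·(10110110011011001100110011) mod 2 = 0+0+1+0+0+1+0+0+0+1+0+0+1+0+0+0+0+0+0+0+0+0+0+0+1+1 mod 2 = 0
  c[2] = d·G[:,2] = (01101101010010100010000111)·(10000000000000000000000000) mod 2 = 0+0+0+0+0+0+0+0+0+0+0+0+0+0+0+0+0+0+0+0+0+0+0+0+0+0 mod 2 = 0
  c[3] = d·G[:,3] = (01101101010010100010000111)·(01110001111000111100001111) mod 2 = 0+1+1+0+0+0+0+1+0+1+0+0+0+0+1+0+0+0+0+0+0+0+0+1+1+1 mod 2 = 0
  c[4] = d·G[:,4] = (01101101010010100010000111)·(01000000000000000000000000) mod 2 = 0+1+0+0+0+0+0+0+0+0+0+0+0+0+0+0+0+0+0+0+0+0+0+0+0+0 mod 2 = 1
  c[5] = d·G[:,5] = (01101101010010100010000111)·(00100000000000000000000000) mod 2 = 0+0+1+0+0+0+0+0+0+0+0+0+0+0+0+0+0+0+0+0+0+0+0+0+0+0 mod 2 = 1
  c[6] = d·G[:,6] = (01101101010010100010000111)·(00010000000000000000000000) mod 2 = 0+0+0+0+0+0+0+0+0+0+0+0+0+0+0+0+0+0+0+0+0+0+0+0+0+0 mod 2 = 0
  c[7] = d·G[:,7] = (01101101010010100010000111)·(00001111111000000011111111) mod 2 = 0+0+0+0+1+1+0+1+0+1+0+0+0+0+0+0+0+0+1+0+0+0+0+1+1+1 mod 2 = 0
  c[8] = d·G[:,8] = (01101101010010100010000111)·(00001000000000000000000000) mod 2 = 0+0+0+0+1+0+0+0+0+0+0+0+0+0+0+0+0+0+0+0+0+0+0+0+0+0 mod 2 = 1
  c[9] = d·G[:,9] = (01101101010010100010000111)·(00000100000000000000000000) mod 2 = 0+0+0+0+0+1+0+0+0+0+0+0+0+0+0+0+0+0+0+0+0+0+0+0+0+0 mod 2 = 1
  c[10] = d·G[:,10] = (01101101010010100010000111)·(00000010000000000000000000) mod 2 = 0+0+0+0+0+0+0+0+0+0+0+0+0+0+0+0+0+0+0+0+0+0+0+0+0+0 mod 2 = 0
  c[11] = d·G[:,11] = (01101101010010100010000111)·(00000001000000000000000000) mod 2 = 0+0+0+0+0+0+0+1+0+0+0+0+0+0+0+0+0+0+0+0+0+0+0+0+0+0 mod 2 = 1
  c[12] = d·G[:,12] = (01101101010010100010000111)·(00000000100000000000000000) mod 2 = 0+0+0+0+0+0+0+0+0+0+0+0+0+0+0+0+0+0+0+0+0+0+0+0+0+0 mod 2 = 0
  c[13] = d·G[:,13] = (01101101010010100010000111)·(00000000010000000000000000) mod 2 = 0+0+0+0+0+0+0+0+0+1+0+0+0+0+0+0+0+0+0+0+0+0+0+0+0+0 mod 2 = 1
  c[14] = d·G[:,14] = (01101101010010100010000111)·(00000000001000000000000000) mod 2 = 0+0+0+0+0+0+0+0+0+0+0+0+0+0+0+0+0+0+0+0+0+0+0+0+0+0 mod 2 = 0
  c[15] = d·G[:,15] = (01101101010010100010000111)·(00000000000111111111111111) mod 2 = 0+0+0+0+0+0+0+0+0+0+0+0+1+0+1+0+0+0+1+0+0+0+0+1+1+1 mod 2 = 0
  c[16] = d·G[:,16] = (01101101010010100010000111)·(00000000000100000000000000) mod 2 = 0+0+0+0+0+0+0+0+0+0+0+0+0+0+0+0+0+0+0+0+0+0+0+0+0+0 mod 2 = 0
  c[17] = d·G[:,17] = (01101101010010100010000111)·(00000000000010000000000000) mod 2 = 0+0+0+0+0+0+0+0+0+0+0+0+1+0+0+0+0+0+0+0+0+0+0+0+0+0 mod 2 = 1
  c[18] = d·G[:,18] = (01101101010010100010000111)·(00000000000001000000000000) mod 2 = 0+0+0+0+0+0+0+0+0+0+0+0+0+0+0+0+0+0+0+0+0+0+0+0+0+0 mod 2 = 0
  c[19] = d·G[:,19] = (01101101010010100010000111)·(00000000000000100000000000) mod 2 = 0+0+0+0+0+0+0+0+0+0+0+0+0+0+1+0+0+0+0+0+0+0+0+0+0+0 mod 2 = 1
  c[20] = d·G[:,20] = (01101101010010100010000111)·(00000000000000010000000000) mod 2 = 0+0+0+0+0+0+0+0+0+0+0+0+0+0+0+0+0+0+0+0+0+0+0+0+0+0 mod 2 = 0
  c[21] = d·G[:,21] = (01101101010010100010000111)·(00000000000000001000000000) mod 2 = 0+0+0+0+0+0+0+0+0+0+0+0+0+0+0+0+0+0+0+0+0+0+0+0+0+0 mod 2 = 0
  c[22] = d·G[:,22] = (01101101010010100010000111)·(00000000000000000100000000) mod 2 = 0+0+0+0+0+0+0+0+0+0+0+0+0+0+0+0+0+0+0+0+0+0+0+0+0+0 mod 2 = 0
  c[23] = d·G[:,23] = (01101101010010100010000111)·(00000000000000000010000000) mod 2 = 0+0+0+0+0+0+0+0+0+0+0+0+0+0+0+0+0+0+1+0+0+0+0+0+0+0 mod 2 = 1
  c[24] = d·G[:,24] = (01101101010010100010000111)·(00000000000000000001000000) mod 2 = 0+0+0+0+0+0+0+0+0+0+0+0+0+0+0+0+0+0+0+0+0+0+0+0+0+0 mod 2 = 0
  c[25] = d·G[:,25] = (01101101010010100010000111)·(00000000000000000000100000) mod 2 = 0+0+0+0+0+0+0+0+0+0+0+0+0+0+0+0+0+0+0+0+0+0+0+0+0+0 mod 2 = 0
  c[26] = d·G[:,26] = (01101101010010100010000111)·(00000000000000000000010000) mod 2 = 0+0+0+0+0+0+0+0+0+0+0+0+0+0+0+0+0+0+0+0+0+0+0+0+0+0 mod 2 = 0
  c[27] = d·G[:,27] = (01101101010010100010000111)·(00000000000000000000001000) mod 2 = 0+0+0+0+0+0+0+0+0+0+0+0+0+0+0+0+0+0+0+0+0+0+0+0+0+0 mod 2 = 0
  c[28] = d·G[:,28] = (01101101010010100010000111)·(00000000000000000000000100) mod 2 = 0+0+0+0+0+0+0+0+0+0+0+0+0+0+0+0+0+0+0+0+0+0+0+1+0+0 mod 2 = 1
  c[29] = d·G[:,29] = (01101101010010100010000111)·(00000000000000000000000010) mod 2 = 0+0+0+0+0+0+0+0+0+0+0+0+0+0+0+0+0+0+0+0+0+0+0+0+1+0 mod 2 = 1
  c[30] = d·G[:,30] = (01101101010010100010000111)·(00000000000000000000000001) mod 2 = 0+0+0+0+0+0+0+0+0+0+0+0+0+0+0+0+0+0+0+0+0+0+0+0+0+1 mod 2 = 1
Codeword = 0000110011010100010100010000111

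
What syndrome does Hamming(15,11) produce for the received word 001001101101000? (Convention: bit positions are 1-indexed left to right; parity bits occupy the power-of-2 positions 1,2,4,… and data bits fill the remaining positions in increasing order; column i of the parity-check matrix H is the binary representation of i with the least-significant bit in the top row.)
Syndrome s = H · r^T (mod 2), r = 001001101101000:
  s[0] = (101010101010101)·(001001101101000) mod 2 = 0+0+1+0+0+0+1+0+1+0+0+0+0+0+0 mod 2 = 1
  s[1] = (011001100110011)·(001001101101000) mod 2 = 0+0+1+0+0+1+1+0+0+1+0+0+0+0+0 mod 2 = 0
  s[2] = (000111100001111)·(001001101101000) mod 2 = 0+0+0+0+0+1+1+0+0+0+0+1+0+0+0 mod 2 = 1
  s[3] = (000000011111111)·(001001101101000) mod 2 = 0+0+0+0+0+0+0+0+1+1+0+1+0+0+0 mod 2 = 1
Syndrome = 1011
Non-zero syndrome: error at position 13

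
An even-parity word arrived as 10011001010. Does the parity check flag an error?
Sum of received bits: 1+0+0+1+1+0+0+1+0+1+0 = 5; 5 mod 2 = 1. Result is 1 ≠ 0 → error detected.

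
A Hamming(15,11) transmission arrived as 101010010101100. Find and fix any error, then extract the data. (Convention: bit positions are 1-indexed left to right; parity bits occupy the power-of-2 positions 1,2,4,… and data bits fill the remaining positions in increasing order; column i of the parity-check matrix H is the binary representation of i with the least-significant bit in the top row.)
Syndrome s = H · r^T (mod 2), r = 101010010101100:
  s[0] = (101010101010101)·(101010010101100) mod 2 = 1+0+1+0+1+0+0+0+0+0+0+0+1+0+0 mod 2 = 0
  s[1] = (011001100110011)·(101010010101100) mod 2 = 0+0+1+0+0+0+0+0+0+1+0+0+0+0+0 mod 2 = 0
  s[2] = (000111100001111)·(101010010101100) mod 2 = 0+0+0+0+1+0+0+0+0+0+0+1+1+0+0 mod 2 = 1
  s[3] = (000000011111111)·(101010010101100) mod 2 = 0+0+0+0+0+0+0+1+0+1+0+1+1+0+0 mod 2 = 0
Syndrome = 0010
Column 4 of H equals this syndrome → error at bit 4 (1-indexed).
Flip bit 4: 101010010101100 → 101110010101100
Extract data bits at positions {3,5,6,7,9,10,11,12,13,14,15}: 11000101100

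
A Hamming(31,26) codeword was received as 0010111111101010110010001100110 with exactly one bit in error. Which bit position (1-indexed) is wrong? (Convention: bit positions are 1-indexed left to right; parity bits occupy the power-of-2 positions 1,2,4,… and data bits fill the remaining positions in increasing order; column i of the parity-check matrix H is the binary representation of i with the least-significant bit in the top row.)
Syndrome s = H · r^T (mod 2), r = 0010111111101010110010001100110:
  s[0] = (1010101010101010101010101010101)·(0010111111101010110010001100110) mod 2 = 0+0+1+0+1+0+1+0+1+0+1+0+1+0+1+0+1+0+0+0+1+0+0+0+1+0+0+0+1+0+0 mod 2 = 1
  s[1] = (0110011001100110011001100110011)·(0010111111101010110010001100110) mod 2 = 0+0+1+0+0+1+1+0+0+1+1+0+0+0+1+0+0+1+0+0+0+0+0+0+0+1+0+0+0+1+0 mod 2 = 1
  s[2] = (0001111000011110000111100001111)·(0010111111101010110010001100110) mod 2 = 0+0+0+0+1+1+1+0+0+0+0+0+1+0+1+0+0+0+0+0+1+0+0+0+0+0+0+0+1+1+0 mod 2 = 0
  s[3] = (0000000111111110000000011111111)·(0010111111101010110010001100110) mod 2 = 0+0+0+0+0+0+0+1+1+1+1+0+1+0+1+0+0+0+0+0+0+0+0+0+1+1+0+0+1+1+0 mod 2 = 0
  s[4] = (0000000000000001111111111111111)·(0010111111101010110010001100110) mod 2 = 0+0+0+0+0+0+0+0+0+0+0+0+0+0+0+0+1+1+0+0+1+0+0+0+1+1+0+0+1+1+0 mod 2 = 1
Syndrome = 11001
Column i of H is the binary representation of i, so the syndrome is the binary index of the flipped bit.
Read s = 11001 with s[0] as LSB: 1·2^0 + 1·2^1 + 0·2^2 + 0·2^3 + 1·2^4 = 19.
Error is at bit position 19.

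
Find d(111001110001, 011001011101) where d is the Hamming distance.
XOR = 100000101100, count of 1s = 4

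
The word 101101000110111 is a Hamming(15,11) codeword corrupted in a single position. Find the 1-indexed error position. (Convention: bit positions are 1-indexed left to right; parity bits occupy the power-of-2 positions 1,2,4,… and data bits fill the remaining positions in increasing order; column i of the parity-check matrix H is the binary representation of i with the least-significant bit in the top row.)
Syndrome s = H · r^T (mod 2), r = 101101000110111:
  s[0] = (101010101010101)·(101101000110111) mod 2 = 1+0+1+0+0+0+0+0+0+0+1+0+1+0+1 mod 2 = 1
  s[1] = (011001100110011)·(101101000110111) mod 2 = 0+0+1+0+0+1+0+0+0+1+1+0+0+1+1 mod 2 = 0
  s[2] = (000111100001111)·(101101000110111) mod 2 = 0+0+0+1+0+1+0+0+0+0+0+0+1+1+1 mod 2 = 1
  s[3] = (000000011111111)·(101101000110111) mod 2 = 0+0+0+0+0+0+0+0+0+1+1+0+1+1+1 mod 2 = 1
Syndrome = 1011
Column i of H is the binary representation of i, so the syndrome is the binary index of the flipped bit.
Read s = 1011 with s[0] as LSB: 1·2^0 + 0·2^1 + 1·2^2 + 1·2^3 = 13.
Error is at bit position 13.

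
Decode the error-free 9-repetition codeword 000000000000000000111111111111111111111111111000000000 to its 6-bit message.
Split into 9-bit blocks: 000000000 000000000 111111111 111111111 111111111 000000000
Data = 001110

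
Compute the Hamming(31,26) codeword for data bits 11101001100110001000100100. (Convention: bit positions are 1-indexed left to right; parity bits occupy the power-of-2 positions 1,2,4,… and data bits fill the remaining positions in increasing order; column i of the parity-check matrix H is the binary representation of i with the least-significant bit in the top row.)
Codeword c = d · G (mod 2), d = 11101001100110001000100100:
  c[0] = d·G[:,0] = (11101001100110001000100100)·(11011010101101010101010101) mod 2 = 1+1+0+0+1+0+0+0+1+0+0+1+0+0+0+0+0+0+0+0+0+0+0+1+0+0 mod 2 = 0
  c[1] = d·G[:,1] = (11101001100110001000100100)·(10110110011011001100110011) mod 2 = 1+0+1+0+0+0+0+0+0+0+0+0+1+0+0+0+1+0+0+0+1+0+0+0+0+0 mod 2 = 1
  c[2] = d·G[:,2] = (11101001100110001000100100)·(10000000000000000000000000) mod 2 = 1+0+0+0+0+0+0+0+0+0+0+0+0+0+0+0+0+0+0+0+0+0+0+0+0+0 mod 2 = 1
  c[3] = d·G[:,3] = (11101001100110001000100100)·(01110001111000111100001111) mod 2 = 0+1+1+0+0+0+0+1+1+0+0+0+0+0+0+0+1+0+0+0+0+0+0+1+0+0 mod 2 = 0
  c[4] = d·G[:,4] = (11101001100110001000100100)·(01000000000000000000000000) mod 2 = 0+1+0+0+0+0+0+0+0+0+0+0+0+0+0+0+0+0+0+0+0+0+0+0+0+0 mod 2 = 1
  c[5] = d·G[:,5] = (11101001100110001000100100)·(00100000000000000000000000) mod 2 = 0+0+1+0+0+0+0+0+0+0+0+0+0+0+0+0+0+0+0+0+0+0+0+0+0+0 mod 2 = 1
  c[6] = d·G[:,6] = (11101001100110001000100100)·(00010000000000000000000000) mod 2 = 0+0+0+0+0+0+0+0+0+0+0+0+0+0+0+0+0+0+0+0+0+0+0+0+0+0 mod 2 = 0
  c[7] = d·G[:,7] = (11101001100110001000100100)·(00001111111000000011111111) mod 2 = 0+0+0+0+1+0+0+1+1+0+0+0+0+0+0+0+0+0+0+0+1+0+0+1+0+0 mod 2 = 1
  c[8] = d·G[:,8] = (11101001100110001000100100)·(00001000000000000000000000) mod 2 = 0+0+0+0+1+0+0+0+0+0+0+0+0+0+0+0+0+0+0+0+0+0+0+0+0+0 mod 2 = 1
  c[9] = d·G[:,9] = (11101001100110001000100100)·(00000100000000000000000000) mod 2 = 0+0+0+0+0+0+0+0+0+0+0+0+0+0+0+0+0+0+0+0+0+0+0+0+0+0 mod 2 = 0
  c[10] = d·G[:,10] = (11101001100110001000100100)·(00000010000000000000000000) mod 2 = 0+0+0+0+0+0+0+0+0+0+0+0+0+0+0+0+0+0+0+0+0+0+0+0+0+0 mod 2 = 0
  c[11] = d·G[:,11] = (11101001100110001000100100)·(00000001000000000000000000) mod 2 = 0+0+0+0+0+0+0+1+0+0+0+0+0+0+0+0+0+0+0+0+0+0+0+0+0+0 mod 2 = 1
  c[12] = d·G[:,12] = (11101001100110001000100100)·(00000000100000000000000000) mod 2 = 0+0+0+0+0+0+0+0+1+0+0+0+0+0+0+0+0+0+0+0+0+0+0+0+0+0 mod 2 = 1
  c[13] = d·G[:,13] = (11101001100110001000100100)·(00000000010000000000000000) mod 2 = 0+0+0+0+0+0+0+0+0+0+0+0+0+0+0+0+0+0+0+0+0+0+0+0+0+0 mod 2 = 0
  c[14] = d·G[:,14] = (11101001100110001000100100)·(00000000001000000000000000) mod 2 = 0+0+0+0+0+0+0+0+0+0+0+0+0+0+0+0+0+0+0+0+0+0+0+0+0+0 mod 2 = 0
  c[15] = d·G[:,15] = (11101001100110001000100100)·(00000000000111111111111111) mod 2 = 0+0+0+0+0+0+0+0+0+0+0+1+1+0+0+0+1+0+0+0+1+0+0+1+0+0 mod 2 = 1
  c[16] = d·G[:,16] = (11101001100110001000100100)·(00000000000100000000000000) mod 2 = 0+0+0+0+0+0+0+0+0+0+0+1+0+0+0+0+0+0+0+0+0+0+0+0+0+0 mod 2 = 1
  c[17] = d·G[:,17] = (11101001100110001000100100)·(00000000000010000000000000) mod 2 = 0+0+0+0+0+0+0+0+0+0+0+0+1+0+0+0+0+0+0+0+0+0+0+0+0+0 mod 2 = 1
  c[18] = d·G[:,18] = (11101001100110001000100100)·(00000000000001000000000000) mod 2 = 0+0+0+0+0+0+0+0+0+0+0+0+0+0+0+0+0+0+0+0+0+0+0+0+0+0 mod 2 = 0
  c[19] = d·G[:,19] = (11101001100110001000100100)·(00000000000000100000000000) mod 2 = 0+0+0+0+0+0+0+0+0+0+0+0+0+0+0+0+0+0+0+0+0+0+0+0+0+0 mod 2 = 0
  c[20] = d·G[:,20] = (11101001100110001000100100)·(00000000000000010000000000) mod 2 = 0+0+0+0+0+0+0+0+0+0+0+0+0+0+0+0+0+0+0+0+0+0+0+0+0+0 mod 2 = 0
  c[21] = d·G[:,21] = (11101001100110001000100100)·(00000000000000001000000000) mod 2 = 0+0+0+0+0+0+0+0+0+0+0+0+0+0+0+0+1+0+0+0+0+0+0+0+0+0 mod 2 = 1
  c[22] = d·G[:,22] = (11101001100110001000100100)·(00000000000000000100000000) mod 2 = 0+0+0+0+0+0+0+0+0+0+0+0+0+0+0+0+0+0+0+0+0+0+0+0+0+0 mod 2 = 0
  c[23] = d·G[:,23] = (11101001100110001000100100)·(00000000000000000010000000) mod 2 = 0+0+0+0+0+0+0+0+0+0+0+0+0+0+0+0+0+0+0+0+0+0+0+0+0+0 mod 2 = 0
  c[24] = d·G[:,24] = (11101001100110001000100100)·(00000000000000000001000000) mod 2 = 0+0+0+0+0+0+0+0+0+0+0+0+0+0+0+0+0+0+0+0+0+0+0+0+0+0 mod 2 = 0
  c[25] = d·G[:,25] = (11101001100110001000100100)·(00000000000000000000100000) mod 2 = 0+0+0+0+0+0+0+0+0+0+0+0+0+0+0+0+0+0+0+0+1+0+0+0+0+0 mod 2 = 1
  c[26] = d·G[:,26] = (11101001100110001000100100)·(00000000000000000000010000) mod 2 = 0+0+0+0+0+0+0+0+0+0+0+0+0+0+0+0+0+0+0+0+0+0+0+0+0+0 mod 2 = 0
  c[27] = d·G[:,27] = (11101001100110001000100100)·(00000000000000000000001000) mod 2 = 0+0+0+0+0+0+0+0+0+0+0+0+0+0+0+0+0+0+0+0+0+0+0+0+0+0 mod 2 = 0
  c[28] = d·G[:,28] = (11101001100110001000100100)·(00000000000000000000000100) mod 2 = 0+0+0+0+0+0+0+0+0+0+0+0+0+0+0+0+0+0+0+0+0+0+0+1+0+0 mod 2 = 1
  c[29] = d·G[:,29] = (11101001100110001000100100)·(00000000000000000000000010) mod 2 = 0+0+0+0+0+0+0+0+0+0+0+0+0+0+0+0+0+0+0+0+0+0+0+0+0+0 mod 2 = 0
  c[30] = d·G[:,30] = (11101001100110001000100100)·(00000000000000000000000001) mod 2 = 0+0+0+0+0+0+0+0+0+0+0+0+0+0+0+0+0+0+0+0+0+0+0+0+0+0 mod 2 = 0
Codeword = 0110110110011001110001000100100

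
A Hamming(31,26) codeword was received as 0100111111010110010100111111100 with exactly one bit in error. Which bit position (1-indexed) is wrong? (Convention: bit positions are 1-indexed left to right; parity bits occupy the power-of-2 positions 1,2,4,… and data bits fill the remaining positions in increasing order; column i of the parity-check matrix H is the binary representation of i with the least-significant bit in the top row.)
Syndrome s = H · r^T (mod 2), r = 0100111111010110010100111111100:
  s[0] = (1010101010101010101010101010101)·(0100111111010110010100111111100) mod 2 = 0+0+0+0+1+0+1+0+1+0+0+0+0+0+1+0+0+0+0+0+0+0+1+0+1+0+1+0+1+0+0 mod 2 = 0
  s[1] = (0110011001100110011001100110011)·(0100111111010110010100111111100) mod 2 = 0+1+0+0+0+1+1+0+0+1+0+0+0+1+1+0+0+1+0+0+0+0+1+0+0+1+1+0+0+0+0 mod 2 = 0
  s[2] = (0001111000011110000111100001111)·(0100111111010110010100111111100) mod 2 = 0+0+0+0+1+1+1+0+0+0+0+1+0+1+1+0+0+0+0+1+0+0+1+0+0+0+0+1+1+0+0 mod 2 = 0
  s[3] = (0000000111111110000000011111111)·(0100111111010110010100111111100) mod 2 = 0+0+0+0+0+0+0+1+1+1+0+1+0+1+1+0+0+0+0+0+0+0+0+1+1+1+1+1+1+0+0 mod 2 = 0
  s[4] = (0000000000000001111111111111111)·(0100111111010110010100111111100) mod 2 = 0+0+0+0+0+0+0+0+0+0+0+0+0+0+0+0+0+1+0+1+0+0+1+1+1+1+1+1+1+0+0 mod 2 = 1
Syndrome = 00001
Column i of H is the binary representation of i, so the syndrome is the binary index of the flipped bit.
Read s = 00001 with s[0] as LSB: 0·2^0 + 0·2^1 + 0·2^2 + 0·2^3 + 1·2^4 = 16.
Error is at bit position 16.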